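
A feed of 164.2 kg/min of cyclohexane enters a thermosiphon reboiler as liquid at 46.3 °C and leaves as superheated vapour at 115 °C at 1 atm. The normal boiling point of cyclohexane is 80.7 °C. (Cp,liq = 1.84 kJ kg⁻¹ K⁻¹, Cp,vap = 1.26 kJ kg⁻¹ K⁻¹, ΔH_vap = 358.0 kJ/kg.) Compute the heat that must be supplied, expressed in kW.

Q = 1270 kW

liquid 46.3→80.7 °C: 63.296 kJ/kg
vaporisation at 80.7 °C: 358 kJ/kg
vapour 80.7→115 °C: 43.218 kJ/kg
Δh = 63.296 + 358 + 43.218 = 464.51 kJ/kg
Q = ṁ·Δh = 164.2 kg/min × 464.51 kJ/kg = 76273 kJ/min
|Q| = 1271.2 kW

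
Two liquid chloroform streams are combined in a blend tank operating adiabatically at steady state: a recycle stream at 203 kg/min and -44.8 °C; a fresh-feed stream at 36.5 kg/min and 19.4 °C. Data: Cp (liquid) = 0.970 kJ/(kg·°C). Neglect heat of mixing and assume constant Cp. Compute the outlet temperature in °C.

T_out = -35.0 °C

Energy balance with Q = 0: Σ ṁᵢCp,ᵢ(T_out − Tᵢ) = 0
T_out = Σ ṁᵢCp,ᵢTᵢ / Σ ṁᵢCp,ᵢ
      = -8134.7 / 232.31 = -35.016 °C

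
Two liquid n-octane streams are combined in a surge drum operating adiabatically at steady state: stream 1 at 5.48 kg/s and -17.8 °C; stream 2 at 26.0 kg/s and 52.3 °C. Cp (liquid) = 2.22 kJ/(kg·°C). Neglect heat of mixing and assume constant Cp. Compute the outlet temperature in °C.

T_out = 40.1 °C

Energy balance with Q = 0: Σ ṁᵢCp,ᵢ(T_out − Tᵢ) = 0
Σ ṁᵢCp,ᵢTᵢ = 5.48×2.22×-17.8 + 26.0×2.22×52.3 = 2802.2
Σ ṁᵢCp,ᵢ = 5.48×2.22 + 26.0×2.22 = 69.886
T_out = 2802.2 / 69.886 = 40.097 °C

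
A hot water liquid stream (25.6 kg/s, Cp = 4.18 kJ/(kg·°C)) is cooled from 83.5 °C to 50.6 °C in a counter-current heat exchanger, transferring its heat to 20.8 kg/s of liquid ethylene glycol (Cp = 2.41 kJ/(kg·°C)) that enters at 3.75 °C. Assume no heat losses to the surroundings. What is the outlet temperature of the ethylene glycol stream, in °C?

T_c,out = 74.0 °C

Heat released by hot stream: Q = 25.6 × 4.18 × (83.5 − 50.6) = 3520.6 kJ/s
Energy balance on cold side (adiabatic exchanger): Q = ṁ_c·Cp_c·(T_c,out − T_c,in)
T_c,out = 3.75 + 3520.6/(20.8 × 2.41) = 73.981 °C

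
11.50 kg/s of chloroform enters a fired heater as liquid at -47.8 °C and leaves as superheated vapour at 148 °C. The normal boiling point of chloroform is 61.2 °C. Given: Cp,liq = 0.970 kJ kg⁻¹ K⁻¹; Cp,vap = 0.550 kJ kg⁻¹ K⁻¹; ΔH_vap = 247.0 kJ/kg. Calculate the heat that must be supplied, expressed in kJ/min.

liquid -47.8→61.2 °C: 105.73 kJ/kg
vaporisation at 61.2 °C: 247 kJ/kg
vapour 61.2→148 °C: 47.74 kJ/kg
Δh = 105.73 + 247 + 47.74 = 400.47 kJ/kg
Q = ṁ·Δh = 11.50 kg/s × 400.47 kJ/kg = 4605.4 kJ/s
|Q| = 4605.4 kW = 276320 kJ/min

Q = 276000 kJ/min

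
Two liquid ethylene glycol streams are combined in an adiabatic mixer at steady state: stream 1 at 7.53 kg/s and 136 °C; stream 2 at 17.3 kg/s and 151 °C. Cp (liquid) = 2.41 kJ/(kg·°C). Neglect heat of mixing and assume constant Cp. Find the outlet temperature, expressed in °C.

T_out = 146 °C

Adiabatic, steady state ⇒ Σ ṁᵢCp,ᵢ(T_out − Tᵢ) = 0
T_out = Σ ṁᵢCp,ᵢTᵢ / Σ ṁᵢCp,ᵢ
      = 8763.7 / 59.84 = 146.45 °C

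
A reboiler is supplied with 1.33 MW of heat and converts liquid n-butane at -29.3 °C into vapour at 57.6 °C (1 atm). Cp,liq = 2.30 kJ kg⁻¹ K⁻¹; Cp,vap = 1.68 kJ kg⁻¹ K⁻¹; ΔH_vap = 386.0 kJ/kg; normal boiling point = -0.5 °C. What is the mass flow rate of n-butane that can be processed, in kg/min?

Δh = 2.30×(-0.5−-29.3) + 386.0 + 1.68×(57.6−-0.5) = 549.85 kJ/kg
Q = 1.33 MW = 1330 kJ/s = 79800 kJ/min
ṁ = Q/Δh = 79800 / 549.85 = 145.13 kg/min

ṁ = 145 kg/min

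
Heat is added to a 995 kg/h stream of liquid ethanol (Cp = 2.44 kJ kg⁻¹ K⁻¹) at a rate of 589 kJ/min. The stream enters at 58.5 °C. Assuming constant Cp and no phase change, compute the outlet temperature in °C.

T_out = 73.1 °C

Q = 589 kJ/min = 35340 kJ/h
ΔT = Q/(ṁ·Cp) = 35340/(995×2.44) = 14.556 K
T_out = 58.5 + 14.556 = 73.056 °C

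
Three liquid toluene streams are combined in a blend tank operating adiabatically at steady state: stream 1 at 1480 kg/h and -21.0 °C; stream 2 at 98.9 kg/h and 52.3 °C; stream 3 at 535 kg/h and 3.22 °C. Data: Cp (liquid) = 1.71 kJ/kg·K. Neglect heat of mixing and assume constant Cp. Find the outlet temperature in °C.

Energy balance with Q = 0: Σ ṁᵢCp,ᵢ(T_out − Tᵢ) = 0
Σ ṁᵢCp,ᵢTᵢ = 1480×1.71×-21.0 + 98.9×1.71×52.3 + 535×1.71×3.22 = -41356
Σ ṁᵢCp,ᵢ = 1480×1.71 + 98.9×1.71 + 535×1.71 = 3614.8
T_out = -41356 / 3614.8 = -11.441 °C

T_out = -11.4 °C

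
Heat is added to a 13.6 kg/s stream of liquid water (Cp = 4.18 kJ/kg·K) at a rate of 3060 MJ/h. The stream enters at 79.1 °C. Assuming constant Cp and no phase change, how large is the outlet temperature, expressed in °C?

Q = 3060 MJ/h = 850 kJ/s
ΔT = Q/(ṁ·Cp) = 850/(13.6×4.18) = 14.952 K
T_out = 79.1 + 14.952 = 94.052 °C

T_out = 94.1 °C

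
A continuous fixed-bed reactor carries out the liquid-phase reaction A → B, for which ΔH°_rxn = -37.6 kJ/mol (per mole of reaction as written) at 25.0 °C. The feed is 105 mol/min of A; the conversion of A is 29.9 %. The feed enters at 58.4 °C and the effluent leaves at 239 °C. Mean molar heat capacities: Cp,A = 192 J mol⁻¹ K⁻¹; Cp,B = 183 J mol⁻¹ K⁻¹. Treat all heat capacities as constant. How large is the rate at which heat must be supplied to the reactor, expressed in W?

Extent of reaction ξ = 0.299 × 105 = 31.395 mol/min
Reaction term: ξ·ΔH°_rxn = 31.395 × -37.6 = -1180.5 kJ/min
Sensible, feed 58.4→25 °C: -673.34 kJ/min
Outlet flows (mol/min): A 73.605, B 31.395
Sensible, products 25→239 °C: 4253.8 kJ/min
Q = ΔH = 2400 kJ/min = 40 kW
Heat supplied = 40000 W

Q_in = 40000 W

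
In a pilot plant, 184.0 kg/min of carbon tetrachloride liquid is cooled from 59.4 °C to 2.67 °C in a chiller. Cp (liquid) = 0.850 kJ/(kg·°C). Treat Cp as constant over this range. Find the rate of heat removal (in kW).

Q_c = 148 kW

Q = ṁ·Cp·ΔT = 184.0 × 0.850 × (2.67 − 59.4) = -8872.6 kJ/min
Converting: 8872.6 / 60 s = 147.88 kW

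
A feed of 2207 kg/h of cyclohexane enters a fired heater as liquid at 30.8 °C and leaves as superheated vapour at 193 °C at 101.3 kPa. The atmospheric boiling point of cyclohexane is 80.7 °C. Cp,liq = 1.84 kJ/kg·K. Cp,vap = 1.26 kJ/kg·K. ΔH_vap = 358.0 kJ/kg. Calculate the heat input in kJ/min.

liquid 30.8→80.7 °C: 91.816 kJ/kg
vaporisation at 80.7 °C: 358 kJ/kg
vapour 80.7→193 °C: 141.5 kJ/kg
Δh = 91.816 + 358 + 141.5 = 591.31 kJ/kg
Q = ṁ·Δh = 2207 kg/h × 591.31 kJ/kg = 1.305e+06 kJ/h
|Q| = 362.51 kW = 21750 kJ/min

Q = 21800 kJ/min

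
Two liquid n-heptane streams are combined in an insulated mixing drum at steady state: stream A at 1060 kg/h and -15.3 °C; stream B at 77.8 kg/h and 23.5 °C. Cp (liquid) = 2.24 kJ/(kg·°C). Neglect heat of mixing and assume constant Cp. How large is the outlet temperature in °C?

T_out = -12.6 °C

No heat crosses the boundary, so H_out = H_in.
T_out = Σ ṁᵢCp,ᵢTᵢ / Σ ṁᵢCp,ᵢ
      = -32233 / 2548.7 = -12.647 °C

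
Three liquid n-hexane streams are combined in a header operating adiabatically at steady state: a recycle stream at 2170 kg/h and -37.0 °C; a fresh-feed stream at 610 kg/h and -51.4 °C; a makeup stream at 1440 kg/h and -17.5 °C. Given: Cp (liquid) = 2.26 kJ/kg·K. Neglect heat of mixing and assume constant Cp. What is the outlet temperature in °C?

Adiabatic, steady state ⇒ Σ ṁᵢCp,ᵢ(T_out − Tᵢ) = 0
Σ ṁᵢCp,ᵢTᵢ = 2170×2.26×-37.0 + 610×2.26×-51.4 + 1440×2.26×-17.5 = -309270
Σ ṁᵢCp,ᵢ = 2170×2.26 + 610×2.26 + 1440×2.26 = 9537.2
T_out = -309270 / 9537.2 = -32.427 °C

T_out = -32.4 °C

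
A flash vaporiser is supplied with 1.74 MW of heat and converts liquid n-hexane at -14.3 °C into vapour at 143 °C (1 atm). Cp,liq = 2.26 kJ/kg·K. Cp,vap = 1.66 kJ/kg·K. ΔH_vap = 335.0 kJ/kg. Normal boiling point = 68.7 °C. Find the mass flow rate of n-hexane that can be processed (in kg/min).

ṁ = 162 kg/min

Δh = 2.26×(68.7−-14.3) + 335.0 + 1.66×(143−68.7) = 645.92 kJ/kg
Q = 1.74 MW = 1740 kJ/s = 104400 kJ/min
ṁ = Q/Δh = 104400 / 645.92 = 161.63 kg/min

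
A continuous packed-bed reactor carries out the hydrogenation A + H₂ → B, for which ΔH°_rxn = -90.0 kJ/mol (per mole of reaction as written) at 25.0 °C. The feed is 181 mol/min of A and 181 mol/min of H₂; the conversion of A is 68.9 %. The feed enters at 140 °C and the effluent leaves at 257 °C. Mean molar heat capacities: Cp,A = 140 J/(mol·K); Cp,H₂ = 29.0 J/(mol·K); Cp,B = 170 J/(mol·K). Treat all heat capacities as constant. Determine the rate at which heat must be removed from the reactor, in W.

Q_out = 127000 W

Extent of reaction ξ = 0.689 × 181 = 124.71 mol/min
Reaction term: ξ·ΔH°_rxn = 124.71 × -90.0 = -11224 kJ/min
Sensible, feed 140→25 °C: -3517.7 kJ/min
Outlet flows (mol/min): A 56.291, H₂ 56.291, B 124.71
Sensible, products 25→257 °C: 7125.6 kJ/min
Q = ΔH = -7616 kJ/min = -126.93 kW
Heat removed = 126930 W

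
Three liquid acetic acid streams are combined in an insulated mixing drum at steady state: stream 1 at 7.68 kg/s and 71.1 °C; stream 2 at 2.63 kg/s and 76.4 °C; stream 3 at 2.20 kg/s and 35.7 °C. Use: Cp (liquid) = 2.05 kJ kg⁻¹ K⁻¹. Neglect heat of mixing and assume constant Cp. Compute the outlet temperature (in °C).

T_out = 66.0 °C

No heat crosses the boundary, so H_out = H_in.
Σ ṁᵢCp,ᵢTᵢ = 7.68×2.05×71.1 + 2.63×2.05×76.4 + 2.20×2.05×35.7 = 1692.3
Σ ṁᵢCp,ᵢ = 7.68×2.05 + 2.63×2.05 + 2.20×2.05 = 25.645
T_out = 1692.3 / 25.645 = 65.989 °C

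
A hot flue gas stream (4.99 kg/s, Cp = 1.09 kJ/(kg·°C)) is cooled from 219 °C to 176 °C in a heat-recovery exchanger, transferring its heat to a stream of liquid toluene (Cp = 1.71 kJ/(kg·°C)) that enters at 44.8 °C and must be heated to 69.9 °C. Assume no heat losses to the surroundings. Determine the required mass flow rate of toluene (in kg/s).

ṁ_c = 5.45 kg/s

Heat released by hot stream: Q = 4.99 × 1.09 × (219 − 176) = 233.88 kJ/s
Energy balance on cold side (adiabatic exchanger): Q = ṁ_c·Cp_c·(T_c,out − T_c,in)
ṁ_c = 233.88 / [1.71 × (69.9 − 44.8)] = 5.4491 kg/s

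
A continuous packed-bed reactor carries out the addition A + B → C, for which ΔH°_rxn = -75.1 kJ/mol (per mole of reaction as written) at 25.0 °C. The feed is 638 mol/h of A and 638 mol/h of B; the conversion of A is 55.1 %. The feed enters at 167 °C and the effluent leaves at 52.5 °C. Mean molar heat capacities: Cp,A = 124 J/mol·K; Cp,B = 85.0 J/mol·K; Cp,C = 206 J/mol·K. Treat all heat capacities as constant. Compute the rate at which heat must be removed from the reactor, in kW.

Q_out = 11.6 kW

Extent of reaction ξ = 0.551 × 638 = 351.54 mol/h
Reaction term: ξ·ΔH°_rxn = 351.54 × -75.1 = -26401 kJ/h
Sensible, feed 167→25 °C: -18935 kJ/h
Outlet flows (mol/h): A 286.46, B 286.46, C 351.54
Sensible, products 25→52.5 °C: 3637.9 kJ/h
Q = ΔH = -41697 kJ/h = -11.583 kW
Heat removed = 11.583 kW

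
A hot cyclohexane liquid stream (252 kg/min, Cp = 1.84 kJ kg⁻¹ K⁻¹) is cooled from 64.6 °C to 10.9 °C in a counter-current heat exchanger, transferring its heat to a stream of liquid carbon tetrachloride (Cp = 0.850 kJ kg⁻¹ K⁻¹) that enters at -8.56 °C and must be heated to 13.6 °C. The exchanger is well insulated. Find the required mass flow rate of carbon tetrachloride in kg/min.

Heat released by hot stream: Q = 252 × 1.84 × (64.6 − 10.9) = 24900 kJ/min
Energy balance on cold side (adiabatic exchanger): Q = ṁ_c·Cp_c·(T_c,out − T_c,in)
ṁ_c = 24900 / [0.850 × (13.6 − -8.56)] = 1321.9 kg/min

ṁ_c = 1320 kg/min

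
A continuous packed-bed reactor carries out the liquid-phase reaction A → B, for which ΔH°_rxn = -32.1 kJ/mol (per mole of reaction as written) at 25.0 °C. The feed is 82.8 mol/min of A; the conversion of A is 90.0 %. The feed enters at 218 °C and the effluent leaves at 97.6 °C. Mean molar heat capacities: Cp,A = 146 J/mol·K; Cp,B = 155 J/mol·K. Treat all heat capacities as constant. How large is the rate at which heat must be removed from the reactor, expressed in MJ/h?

Q_out = 228 MJ/h

Extent of reaction ξ = 0.900 × 82.8 = 74.52 mol/min
Reaction term: ξ·ΔH°_rxn = 74.52 × -32.1 = -2392.1 kJ/min
Sensible, feed 218→25 °C: -2333.1 kJ/min
Outlet flows (mol/min): A 8.28, B 74.52
Sensible, products 25→97.6 °C: 926.34 kJ/min
Q = ΔH = -3798.9 kJ/min = -63.315 kW
Heat removed = 227.93 MJ/h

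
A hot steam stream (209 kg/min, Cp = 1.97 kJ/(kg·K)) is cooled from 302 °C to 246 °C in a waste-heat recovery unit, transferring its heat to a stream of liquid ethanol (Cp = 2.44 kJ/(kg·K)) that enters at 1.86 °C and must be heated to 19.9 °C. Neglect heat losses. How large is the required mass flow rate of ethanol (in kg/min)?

ṁ_c = 524 kg/min

Heat released by hot stream: Q = 209 × 1.97 × (302 − 246) = 23057 kJ/min
Energy balance on cold side (adiabatic exchanger): Q = ṁ_c·Cp_c·(T_c,out − T_c,in)
ṁ_c = 23057 / [2.44 × (19.9 − 1.86)] = 523.81 kg/min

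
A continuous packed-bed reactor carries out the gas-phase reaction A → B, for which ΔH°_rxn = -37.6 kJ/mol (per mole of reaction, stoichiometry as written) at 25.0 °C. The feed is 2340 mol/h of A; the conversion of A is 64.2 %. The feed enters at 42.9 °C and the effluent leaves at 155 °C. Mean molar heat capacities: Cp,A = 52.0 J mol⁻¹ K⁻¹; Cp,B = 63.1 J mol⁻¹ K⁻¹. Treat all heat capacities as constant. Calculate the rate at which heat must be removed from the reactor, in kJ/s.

Extent of reaction ξ = 0.642 × 2340 = 1502.3 mol/h
Reaction term: ξ·ΔH°_rxn = 1502.3 × -37.6 = -56486 kJ/h
Sensible, feed 42.9→25 °C: -2178.1 kJ/h
Outlet flows (mol/h): A 837.72, B 1502.3
Sensible, products 25→155 °C: 17986 kJ/h
Q = ΔH = -40678 kJ/h = -11.299 kW
Heat removed = 11.299 kJ/s

Q_out = 11.3 kJ/s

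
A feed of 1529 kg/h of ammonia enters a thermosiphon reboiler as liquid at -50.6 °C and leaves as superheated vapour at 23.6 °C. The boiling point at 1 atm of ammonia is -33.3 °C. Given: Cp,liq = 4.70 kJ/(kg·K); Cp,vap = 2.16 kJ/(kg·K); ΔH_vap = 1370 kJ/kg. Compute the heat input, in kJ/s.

liquid -50.6→-33.3 °C: 81.31 kJ/kg
vaporisation at -33.3 °C: 1370 kJ/kg
vapour -33.3→23.6 °C: 122.9 kJ/kg
Δh = 81.31 + 1370 + 122.9 = 1574.2 kJ/kg
Q = ṁ·Δh = 1529 kg/h × 1574.2 kJ/kg = 2.407e+06 kJ/h
|Q| = 668.6 kW

Q = 669 kJ/s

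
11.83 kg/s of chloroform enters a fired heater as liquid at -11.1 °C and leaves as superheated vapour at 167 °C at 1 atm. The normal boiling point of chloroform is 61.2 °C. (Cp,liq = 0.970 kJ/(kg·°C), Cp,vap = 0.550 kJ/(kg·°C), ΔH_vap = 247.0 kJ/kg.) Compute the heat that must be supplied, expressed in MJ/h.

liquid -11.1→61.2 °C: 70.131 kJ/kg
vaporisation at 61.2 °C: 247 kJ/kg
vapour 61.2→167 °C: 58.19 kJ/kg
Δh = 70.131 + 247 + 58.19 = 375.32 kJ/kg
Q = ṁ·Δh = 11.83 kg/s × 375.32 kJ/kg = 4440 kJ/s
|Q| = 4440 kW = 15984 MJ/h

Q = 16000 MJ/h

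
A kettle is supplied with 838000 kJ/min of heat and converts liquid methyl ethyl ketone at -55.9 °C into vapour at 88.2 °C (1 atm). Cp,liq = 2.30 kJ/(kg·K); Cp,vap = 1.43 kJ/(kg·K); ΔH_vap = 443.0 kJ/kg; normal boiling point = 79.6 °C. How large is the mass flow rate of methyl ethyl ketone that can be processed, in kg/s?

ṁ = 18.2 kg/s

Δh = 2.30×(79.6−-55.9) + 443.0 + 1.43×(88.2−79.6) = 766.95 kJ/kg
Q = 838000 kJ/min = 13967 kJ/s = 13967 kJ/s
ṁ = Q/Δh = 13967 / 766.95 = 18.211 kg/s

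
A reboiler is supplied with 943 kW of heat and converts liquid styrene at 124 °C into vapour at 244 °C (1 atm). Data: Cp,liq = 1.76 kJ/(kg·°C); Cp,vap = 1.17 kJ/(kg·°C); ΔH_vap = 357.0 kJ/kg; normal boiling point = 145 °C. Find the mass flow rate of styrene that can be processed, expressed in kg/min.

ṁ = 111 kg/min

Δh = 1.76×(145−124) + 357.0 + 1.17×(244−145) = 509.79 kJ/kg
Q = 943 kW = 943 kJ/s = 56580 kJ/min
ṁ = Q/Δh = 56580 / 509.79 = 110.99 kg/min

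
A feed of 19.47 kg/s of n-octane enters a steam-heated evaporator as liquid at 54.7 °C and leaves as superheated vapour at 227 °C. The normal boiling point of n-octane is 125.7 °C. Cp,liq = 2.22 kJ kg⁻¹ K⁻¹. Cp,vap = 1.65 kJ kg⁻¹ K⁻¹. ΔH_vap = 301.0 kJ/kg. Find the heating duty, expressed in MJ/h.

Q = 43900 MJ/h

liquid 54.7→125.7 °C: 157.62 kJ/kg
vaporisation at 125.7 °C: 301 kJ/kg
vapour 125.7→227 °C: 167.14 kJ/kg
Δh = 157.62 + 301 + 167.14 = 625.76 kJ/kg
Q = ṁ·Δh = 19.47 kg/s × 625.76 kJ/kg = 12184 kJ/s
|Q| = 12184 kW = 43861 MJ/h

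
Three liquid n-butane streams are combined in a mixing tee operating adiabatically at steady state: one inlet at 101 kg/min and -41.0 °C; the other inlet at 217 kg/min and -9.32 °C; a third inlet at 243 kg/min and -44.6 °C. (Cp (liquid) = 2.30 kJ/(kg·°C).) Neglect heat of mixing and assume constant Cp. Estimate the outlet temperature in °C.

Adiabatic, steady state ⇒ Σ ṁᵢCp,ᵢ(T_out − Tᵢ) = 0
Σ ṁᵢCp,ᵢTᵢ = 101×2.30×-41.0 + 217×2.30×-9.32 + 243×2.30×-44.6 = -39103
Σ ṁᵢCp,ᵢ = 101×2.30 + 217×2.30 + 243×2.30 = 1290.3
T_out = -39103 / 1290.3 = -30.305 °C

T_out = -30.3 °C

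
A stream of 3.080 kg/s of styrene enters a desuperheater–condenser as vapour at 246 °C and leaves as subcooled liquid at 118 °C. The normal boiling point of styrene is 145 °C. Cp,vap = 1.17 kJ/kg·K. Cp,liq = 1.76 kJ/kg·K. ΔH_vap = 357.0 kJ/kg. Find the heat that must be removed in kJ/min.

vapour 246→145 °C: -118.17 kJ/kg
condensation at 145 °C: -357 kJ/kg
liquid 145→118 °C: -47.52 kJ/kg
Δh = -118.17 + -357 + -47.52 = -522.69 kJ/kg
Q = ṁ·Δh = 3.080 kg/s × -522.69 kJ/kg = -1609.9 kJ/s
|Q| = 1609.9 kW = 96593 kJ/min

Q_c = 96600 kJ/min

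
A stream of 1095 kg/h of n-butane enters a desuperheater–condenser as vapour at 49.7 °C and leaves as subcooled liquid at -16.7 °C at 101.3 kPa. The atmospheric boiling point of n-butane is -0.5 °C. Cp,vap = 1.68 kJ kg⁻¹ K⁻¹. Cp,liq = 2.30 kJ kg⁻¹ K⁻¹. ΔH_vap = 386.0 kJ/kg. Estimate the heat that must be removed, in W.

vapour 49.7→-0.5 °C: -84.336 kJ/kg
condensation at -0.5 °C: -386 kJ/kg
liquid -0.5→-16.7 °C: -37.26 kJ/kg
Δh = -84.336 + -386 + -37.26 = -507.6 kJ/kg
Q = ṁ·Δh = 1095 kg/h × -507.6 kJ/kg = -555820 kJ/h
|Q| = 154.39 kW = 154390 W

Q_c = 154000 W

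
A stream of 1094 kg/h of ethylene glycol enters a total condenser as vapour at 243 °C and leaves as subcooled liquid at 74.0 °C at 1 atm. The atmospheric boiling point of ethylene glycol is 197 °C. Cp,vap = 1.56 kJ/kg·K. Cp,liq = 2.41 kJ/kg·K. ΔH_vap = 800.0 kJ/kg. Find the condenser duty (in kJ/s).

Q_c = 355 kJ/s

vapour 243→197 °C: -71.76 kJ/kg
condensation at 197 °C: -800 kJ/kg
liquid 197→74.0 °C: -296.43 kJ/kg
Δh = -71.76 + -800 + -296.43 = -1168.2 kJ/kg
Q = ṁ·Δh = 1094 kg/h × -1168.2 kJ/kg = -1.278e+06 kJ/h
|Q| = 355 kW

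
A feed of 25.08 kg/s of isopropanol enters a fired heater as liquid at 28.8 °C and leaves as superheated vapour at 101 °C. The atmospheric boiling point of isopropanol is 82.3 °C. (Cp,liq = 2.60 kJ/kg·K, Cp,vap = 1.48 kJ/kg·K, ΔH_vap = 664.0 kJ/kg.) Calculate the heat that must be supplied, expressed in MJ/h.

liquid 28.8→82.3 °C: 139.1 kJ/kg
vaporisation at 82.3 °C: 664 kJ/kg
vapour 82.3→101 °C: 27.676 kJ/kg
Δh = 139.1 + 664 + 27.676 = 830.78 kJ/kg
Q = ṁ·Δh = 25.08 kg/s × 830.78 kJ/kg = 20836 kJ/s
|Q| = 20836 kW = 75009 MJ/h

Q = 75000 MJ/h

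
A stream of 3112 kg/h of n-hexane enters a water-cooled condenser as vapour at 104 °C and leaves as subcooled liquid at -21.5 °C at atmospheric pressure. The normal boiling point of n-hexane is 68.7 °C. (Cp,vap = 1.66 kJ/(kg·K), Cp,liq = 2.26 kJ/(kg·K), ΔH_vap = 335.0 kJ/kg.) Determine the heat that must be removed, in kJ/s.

vapour 104→68.7 °C: -58.598 kJ/kg
condensation at 68.7 °C: -335 kJ/kg
liquid 68.7→-21.5 °C: -203.85 kJ/kg
Δh = -58.598 + -335 + -203.85 = -597.45 kJ/kg
Q = ṁ·Δh = 3112 kg/h × -597.45 kJ/kg = -1.8593e+06 kJ/h
|Q| = 516.46 kW

Q_c = 516 kJ/s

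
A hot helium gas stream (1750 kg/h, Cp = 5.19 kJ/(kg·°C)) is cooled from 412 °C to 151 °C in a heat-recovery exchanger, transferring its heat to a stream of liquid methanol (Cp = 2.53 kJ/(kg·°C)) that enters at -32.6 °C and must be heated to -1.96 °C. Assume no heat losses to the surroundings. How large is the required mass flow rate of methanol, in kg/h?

Heat released by hot stream: Q = 1750 × 5.19 × (412 − 151) = 2.3705e+06 kJ/h
Energy balance on cold side (adiabatic exchanger): Q = ṁ_c·Cp_c·(T_c,out − T_c,in)
ṁ_c = 2.3705e+06 / [2.53 × (-1.96 − -32.6)] = 30580 kg/h

ṁ_c = 30600 kg/h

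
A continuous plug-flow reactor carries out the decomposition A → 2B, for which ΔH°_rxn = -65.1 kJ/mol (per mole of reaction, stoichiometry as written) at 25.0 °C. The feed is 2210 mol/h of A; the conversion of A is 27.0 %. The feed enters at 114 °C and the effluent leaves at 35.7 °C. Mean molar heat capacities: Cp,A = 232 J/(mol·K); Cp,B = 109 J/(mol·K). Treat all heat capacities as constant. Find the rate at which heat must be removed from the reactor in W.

Q_out = 22000 W

Extent of reaction ξ = 0.270 × 2210 = 596.7 mol/h
Reaction term: ξ·ΔH°_rxn = 596.7 × -65.1 = -38845 kJ/h
Sensible, feed 114→25 °C: -45632 kJ/h
Outlet flows (mol/h): A 1613.3, B 1193.4
Sensible, products 25→35.7 °C: 5396.7 kJ/h
Q = ΔH = -79081 kJ/h = -21.967 kW
Heat removed = 21967 W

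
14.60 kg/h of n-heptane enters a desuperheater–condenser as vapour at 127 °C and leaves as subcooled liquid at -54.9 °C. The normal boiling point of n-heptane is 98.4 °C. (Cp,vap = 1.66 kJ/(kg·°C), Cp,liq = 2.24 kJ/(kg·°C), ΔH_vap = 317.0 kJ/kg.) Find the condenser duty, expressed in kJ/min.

vapour 127→98.4 °C: -47.476 kJ/kg
condensation at 98.4 °C: -317 kJ/kg
liquid 98.4→-54.9 °C: -343.39 kJ/kg
Δh = -47.476 + -317 + -343.39 = -707.87 kJ/kg
Q = ṁ·Δh = 14.60 kg/h × -707.87 kJ/kg = -10335 kJ/h
|Q| = 2.8708 kW = 172.25 kJ/min

Q_c = 172 kJ/min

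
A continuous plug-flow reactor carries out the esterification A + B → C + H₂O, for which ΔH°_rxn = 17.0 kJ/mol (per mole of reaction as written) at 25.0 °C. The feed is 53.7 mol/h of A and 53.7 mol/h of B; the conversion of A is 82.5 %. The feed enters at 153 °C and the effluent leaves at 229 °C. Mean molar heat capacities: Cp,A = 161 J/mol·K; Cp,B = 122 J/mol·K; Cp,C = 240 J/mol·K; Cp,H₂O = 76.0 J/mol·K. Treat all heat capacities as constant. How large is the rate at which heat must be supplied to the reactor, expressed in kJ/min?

Q_in = 36.8 kJ/min

Extent of reaction ξ = 0.825 × 53.7 = 44.303 mol/h
Reaction term: ξ·ΔH°_rxn = 44.303 × 17.0 = 753.14 kJ/h
Sensible, feed 153→25 °C: -1945.2 kJ/h
Outlet flows (mol/h): A 9.3975, B 9.3975, C 44.303, H₂O 44.303
Sensible, products 25→229 °C: 3398.5 kJ/h
Q = ΔH = 2206.4 kJ/h = 0.61288 kW
Heat supplied = 36.773 kJ/min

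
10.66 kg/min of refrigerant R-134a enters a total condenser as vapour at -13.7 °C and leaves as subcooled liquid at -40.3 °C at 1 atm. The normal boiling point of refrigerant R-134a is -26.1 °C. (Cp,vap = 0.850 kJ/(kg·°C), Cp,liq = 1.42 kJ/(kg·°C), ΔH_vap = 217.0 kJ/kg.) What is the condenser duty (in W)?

vapour -13.7→-26.1 °C: -10.54 kJ/kg
condensation at -26.1 °C: -217 kJ/kg
liquid -26.1→-40.3 °C: -20.164 kJ/kg
Δh = -10.54 + -217 + -20.164 = -247.7 kJ/kg
Q = ṁ·Δh = 10.66 kg/min × -247.7 kJ/kg = -2640.5 kJ/min
|Q| = 44.009 kW = 44009 W

Q_c = 44000 W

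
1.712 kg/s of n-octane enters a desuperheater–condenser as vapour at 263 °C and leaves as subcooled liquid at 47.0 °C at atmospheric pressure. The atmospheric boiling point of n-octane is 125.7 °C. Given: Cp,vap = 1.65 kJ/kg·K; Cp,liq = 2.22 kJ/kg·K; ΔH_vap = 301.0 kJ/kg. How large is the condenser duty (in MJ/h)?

Q_c = 4330 MJ/h

vapour 263→125.7 °C: -226.55 kJ/kg
condensation at 125.7 °C: -301 kJ/kg
liquid 125.7→47.0 °C: -174.71 kJ/kg
Δh = -226.55 + -301 + -174.71 = -702.26 kJ/kg
Q = ṁ·Δh = 1.712 kg/s × -702.26 kJ/kg = -1202.3 kJ/s
|Q| = 1202.3 kW = 4328.2 MJ/h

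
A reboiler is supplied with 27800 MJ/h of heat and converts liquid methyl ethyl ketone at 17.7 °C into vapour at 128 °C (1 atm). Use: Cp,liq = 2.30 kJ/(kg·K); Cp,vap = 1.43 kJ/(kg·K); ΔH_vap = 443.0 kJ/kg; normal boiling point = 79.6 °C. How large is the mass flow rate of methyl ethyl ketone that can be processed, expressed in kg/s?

ṁ = 11.8 kg/s

Δh = 2.30×(79.6−17.7) + 443.0 + 1.43×(128−79.6) = 654.58 kJ/kg
Q = 27800 MJ/h = 7722.2 kJ/s = 7722.2 kJ/s
ṁ = Q/Δh = 7722.2 / 654.58 = 11.797 kg/s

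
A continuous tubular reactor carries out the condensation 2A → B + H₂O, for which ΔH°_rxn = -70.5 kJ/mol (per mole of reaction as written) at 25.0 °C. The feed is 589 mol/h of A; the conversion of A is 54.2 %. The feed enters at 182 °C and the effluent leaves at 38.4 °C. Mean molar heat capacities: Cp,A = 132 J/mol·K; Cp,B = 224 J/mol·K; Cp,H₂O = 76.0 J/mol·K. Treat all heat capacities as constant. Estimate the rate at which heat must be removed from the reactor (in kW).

Extent of reaction ξ = 0.542 × 589 / 2 = 159.62 mol/h
Reaction term: ξ·ΔH°_rxn = 159.62 × -70.5 = -11253 kJ/h
Sensible, feed 182→25 °C: -12206 kJ/h
Outlet flows (mol/h): A 269.76, B 159.62, H₂O 159.62
Sensible, products 25→38.4 °C: 1118.8 kJ/h
Q = ΔH = -22341 kJ/h = -6.2058 kW
Heat removed = 6.2058 kW

Q_out = 6.21 kW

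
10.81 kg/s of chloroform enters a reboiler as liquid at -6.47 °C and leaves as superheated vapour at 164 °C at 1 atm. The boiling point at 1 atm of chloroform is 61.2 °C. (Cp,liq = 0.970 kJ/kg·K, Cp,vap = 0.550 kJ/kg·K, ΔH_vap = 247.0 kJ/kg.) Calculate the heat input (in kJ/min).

Q = 239000 kJ/min

liquid -6.47→61.2 °C: 65.64 kJ/kg
vaporisation at 61.2 °C: 247 kJ/kg
vapour 61.2→164 °C: 56.54 kJ/kg
Δh = 65.64 + 247 + 56.54 = 369.18 kJ/kg
Q = ṁ·Δh = 10.81 kg/s × 369.18 kJ/kg = 3990.8 kJ/s
|Q| = 3990.8 kW = 239450 kJ/min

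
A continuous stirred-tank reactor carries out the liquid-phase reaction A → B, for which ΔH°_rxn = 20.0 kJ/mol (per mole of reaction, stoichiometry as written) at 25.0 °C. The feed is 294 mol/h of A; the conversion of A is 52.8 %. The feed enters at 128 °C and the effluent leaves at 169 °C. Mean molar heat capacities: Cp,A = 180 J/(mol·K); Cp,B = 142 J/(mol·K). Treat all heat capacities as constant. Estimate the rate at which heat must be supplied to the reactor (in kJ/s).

Extent of reaction ξ = 0.528 × 294 = 155.23 mol/h
Reaction term: ξ·ΔH°_rxn = 155.23 × 20.0 = 3104.6 kJ/h
Sensible, feed 128→25 °C: -5450.8 kJ/h
Outlet flows (mol/h): A 138.77, B 155.23
Sensible, products 25→169 °C: 6771.1 kJ/h
Q = ΔH = 4424.9 kJ/h = 1.2291 kW
Heat supplied = 1.2291 kJ/s

Q_in = 1.23 kJ/s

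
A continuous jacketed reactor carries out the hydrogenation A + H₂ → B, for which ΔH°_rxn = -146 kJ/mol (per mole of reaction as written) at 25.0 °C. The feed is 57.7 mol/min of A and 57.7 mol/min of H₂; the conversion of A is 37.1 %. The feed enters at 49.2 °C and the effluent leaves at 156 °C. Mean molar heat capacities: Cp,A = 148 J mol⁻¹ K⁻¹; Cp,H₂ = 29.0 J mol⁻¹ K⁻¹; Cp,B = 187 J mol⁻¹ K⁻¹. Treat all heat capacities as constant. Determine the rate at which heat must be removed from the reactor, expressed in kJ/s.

Extent of reaction ξ = 0.371 × 57.7 = 21.407 mol/min
Reaction term: ξ·ΔH°_rxn = 21.407 × -146 = -3125.4 kJ/min
Sensible, feed 49.2→25 °C: -247.15 kJ/min
Outlet flows (mol/min): A 36.293, H₂ 36.293, B 21.407
Sensible, products 25→156 °C: 1365.9 kJ/min
Q = ΔH = -2006.6 kJ/min = -33.443 kW
Heat removed = 33.443 kJ/s

Q_out = 33.4 kJ/s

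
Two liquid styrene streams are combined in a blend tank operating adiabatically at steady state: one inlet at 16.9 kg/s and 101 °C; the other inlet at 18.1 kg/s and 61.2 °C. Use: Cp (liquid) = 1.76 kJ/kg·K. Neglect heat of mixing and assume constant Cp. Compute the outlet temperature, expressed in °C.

Energy balance with Q = 0: Σ ṁᵢCp,ᵢ(T_out − Tᵢ) = 0
T_out = Σ ṁᵢCp,ᵢTᵢ / Σ ṁᵢCp,ᵢ
      = 4953.7 / 61.6 = 80.418 °C

T_out = 80.4 °C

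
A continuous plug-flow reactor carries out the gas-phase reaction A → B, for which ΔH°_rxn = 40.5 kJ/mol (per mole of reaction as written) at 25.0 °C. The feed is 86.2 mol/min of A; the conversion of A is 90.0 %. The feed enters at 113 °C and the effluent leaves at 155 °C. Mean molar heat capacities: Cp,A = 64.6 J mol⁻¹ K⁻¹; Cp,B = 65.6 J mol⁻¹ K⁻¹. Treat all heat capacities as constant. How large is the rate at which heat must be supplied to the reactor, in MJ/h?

Extent of reaction ξ = 0.900 × 86.2 = 77.58 mol/min
Reaction term: ξ·ΔH°_rxn = 77.58 × 40.5 = 3142 kJ/min
Sensible, feed 113→25 °C: -490.03 kJ/min
Outlet flows (mol/min): A 8.62, B 77.58
Sensible, products 25→155 °C: 733.99 kJ/min
Q = ΔH = 3386 kJ/min = 56.433 kW
Heat supplied = 203.16 MJ/h

Q_in = 203 MJ/h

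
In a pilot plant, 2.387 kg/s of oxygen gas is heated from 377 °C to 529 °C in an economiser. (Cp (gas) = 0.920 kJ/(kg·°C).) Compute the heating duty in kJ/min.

Q = ṁ·Cp·ΔT = 2.387 × 0.920 × (529 − 377) = 333.8 kJ/s
Heating duty = 20028 kJ/min

Q = 20000 kJ/min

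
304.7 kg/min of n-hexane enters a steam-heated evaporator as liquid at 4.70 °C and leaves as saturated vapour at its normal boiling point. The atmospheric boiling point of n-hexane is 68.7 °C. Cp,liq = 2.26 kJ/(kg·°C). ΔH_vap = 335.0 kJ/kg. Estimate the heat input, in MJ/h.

liquid 4.70→68.7 °C: 144.64 kJ/kg
vaporisation at 68.7 °C: 335 kJ/kg
Δh = 144.64 + 335 = 479.64 kJ/kg
Q = ṁ·Δh = 304.7 kg/min × 479.64 kJ/kg = 146150 kJ/min
|Q| = 2435.8 kW = 8768.8 MJ/h

Q = 8770 MJ/h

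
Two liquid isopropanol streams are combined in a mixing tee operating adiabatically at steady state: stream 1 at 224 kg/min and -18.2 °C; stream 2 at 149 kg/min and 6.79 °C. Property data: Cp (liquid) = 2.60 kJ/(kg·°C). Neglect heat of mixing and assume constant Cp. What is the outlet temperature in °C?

No heat crosses the boundary, so H_out = H_in.
Σ ṁᵢCp,ᵢTᵢ = 224×2.60×-18.2 + 149×2.60×6.79 = -7969.2
Σ ṁᵢCp,ᵢ = 224×2.60 + 149×2.60 = 969.8
T_out = -7969.2 / 969.8 = -8.2174 °C

T_out = -8.22 °C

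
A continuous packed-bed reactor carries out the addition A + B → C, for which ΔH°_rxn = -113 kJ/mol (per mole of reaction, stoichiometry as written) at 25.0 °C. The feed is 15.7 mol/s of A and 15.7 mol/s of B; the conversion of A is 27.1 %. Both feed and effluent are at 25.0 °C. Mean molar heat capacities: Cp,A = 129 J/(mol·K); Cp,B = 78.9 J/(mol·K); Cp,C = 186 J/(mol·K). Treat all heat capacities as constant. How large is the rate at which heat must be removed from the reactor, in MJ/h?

Extent of reaction ξ = 0.271 × 15.7 = 4.2547 mol/s
Reaction term: ξ·ΔH°_rxn = 4.2547 × -113 = -480.78 kJ/s
Q = ΔH = -480.78 kJ/s = -480.78 kW
Heat removed = 1730.8 MJ/h

Q_out = 1730 MJ/h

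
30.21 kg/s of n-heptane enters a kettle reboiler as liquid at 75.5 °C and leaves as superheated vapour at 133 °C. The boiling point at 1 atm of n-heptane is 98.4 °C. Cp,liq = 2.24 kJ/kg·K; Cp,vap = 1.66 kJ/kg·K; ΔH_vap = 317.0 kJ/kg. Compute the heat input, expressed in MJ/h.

Q = 46300 MJ/h

liquid 75.5→98.4 °C: 51.296 kJ/kg
vaporisation at 98.4 °C: 317 kJ/kg
vapour 98.4→133 °C: 57.436 kJ/kg
Δh = 51.296 + 317 + 57.436 = 425.73 kJ/kg
Q = ṁ·Δh = 30.21 kg/s × 425.73 kJ/kg = 12861 kJ/s
|Q| = 12861 kW = 46301 MJ/h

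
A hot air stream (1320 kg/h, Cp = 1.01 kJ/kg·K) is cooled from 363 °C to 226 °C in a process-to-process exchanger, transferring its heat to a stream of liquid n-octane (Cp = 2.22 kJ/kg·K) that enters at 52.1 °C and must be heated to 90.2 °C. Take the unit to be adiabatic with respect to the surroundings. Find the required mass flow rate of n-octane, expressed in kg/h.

ṁ_c = 2160 kg/h

Heat released by hot stream: Q = 1320 × 1.01 × (363 − 226) = 182650 kJ/h
Energy balance on cold side (adiabatic exchanger): Q = ṁ_c·Cp_c·(T_c,out − T_c,in)
ṁ_c = 182650 / [2.22 × (90.2 − 52.1)] = 2159.4 kg/h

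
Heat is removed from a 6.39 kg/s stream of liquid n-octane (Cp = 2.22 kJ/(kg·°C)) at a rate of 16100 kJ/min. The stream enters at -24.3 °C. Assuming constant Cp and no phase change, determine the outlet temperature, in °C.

T_out = -43.2 °C

Q = 16100 kJ/min = 268.33 kJ/s
ΔT = Q/(ṁ·Cp) = 268.33/(6.39×2.22) = 18.916 K
T_out = -24.3 − 18.916 = -43.216 °C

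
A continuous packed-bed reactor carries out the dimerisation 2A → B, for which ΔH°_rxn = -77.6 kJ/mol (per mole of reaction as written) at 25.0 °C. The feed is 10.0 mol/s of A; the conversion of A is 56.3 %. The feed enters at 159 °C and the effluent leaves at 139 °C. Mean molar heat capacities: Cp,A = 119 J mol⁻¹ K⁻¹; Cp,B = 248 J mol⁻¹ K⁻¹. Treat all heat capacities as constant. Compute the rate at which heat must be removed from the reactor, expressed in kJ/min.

Q_out = 14300 kJ/min

Extent of reaction ξ = 0.563 × 10.0 / 2 = 2.815 mol/s
Reaction term: ξ·ΔH°_rxn = 2.815 × -77.6 = -218.44 kJ/s
Sensible, feed 159→25 °C: -159.46 kJ/s
Outlet flows (mol/s): A 4.37, B 2.815
Sensible, products 25→139 °C: 138.87 kJ/s
Q = ΔH = -239.03 kJ/s = -239.03 kW
Heat removed = 14342 kJ/min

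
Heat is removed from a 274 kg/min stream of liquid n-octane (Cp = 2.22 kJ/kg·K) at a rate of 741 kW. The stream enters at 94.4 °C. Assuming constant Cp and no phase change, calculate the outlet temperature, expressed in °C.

Q = 741 kW = 44460 kJ/min
ΔT = Q/(ṁ·Cp) = 44460/(274×2.22) = 73.091 K
T_out = 94.4 − 73.091 = 21.309 °C

T_out = 21.3 °C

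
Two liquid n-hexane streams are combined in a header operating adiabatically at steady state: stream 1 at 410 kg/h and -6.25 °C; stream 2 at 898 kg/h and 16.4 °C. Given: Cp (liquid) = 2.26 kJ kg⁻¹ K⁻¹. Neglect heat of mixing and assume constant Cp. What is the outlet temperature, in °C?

T_out = 9.30 °C

No heat crosses the boundary, so H_out = H_in.
T_out = Σ ṁᵢCp,ᵢTᵢ / Σ ṁᵢCp,ᵢ
      = 27492 / 2956.1 = 9.3002 °C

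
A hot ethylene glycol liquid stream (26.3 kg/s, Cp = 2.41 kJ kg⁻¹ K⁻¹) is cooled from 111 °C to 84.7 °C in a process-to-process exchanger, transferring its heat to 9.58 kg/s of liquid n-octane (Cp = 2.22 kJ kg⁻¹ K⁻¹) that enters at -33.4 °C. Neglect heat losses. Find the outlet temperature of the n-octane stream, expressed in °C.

T_c,out = 45.0 °C

Heat released by hot stream: Q = 26.3 × 2.41 × (111 − 84.7) = 1667 kJ/s
Energy balance on cold side (adiabatic exchanger): Q = ṁ_c·Cp_c·(T_c,out − T_c,in)
T_c,out = -33.4 + 1667/(9.58 × 2.22) = 44.981 °C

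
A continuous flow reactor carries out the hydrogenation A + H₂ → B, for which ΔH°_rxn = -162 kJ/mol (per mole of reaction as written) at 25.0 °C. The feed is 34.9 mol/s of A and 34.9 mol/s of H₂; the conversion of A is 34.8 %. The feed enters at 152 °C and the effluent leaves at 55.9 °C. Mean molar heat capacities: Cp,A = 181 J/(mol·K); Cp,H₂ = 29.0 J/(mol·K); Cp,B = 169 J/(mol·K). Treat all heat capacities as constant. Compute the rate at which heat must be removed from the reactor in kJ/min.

Extent of reaction ξ = 0.348 × 34.9 = 12.145 mol/s
Reaction term: ξ·ΔH°_rxn = 12.145 × -162 = -1967.5 kJ/s
Sensible, feed 152→25 °C: -930.78 kJ/s
Outlet flows (mol/s): A 22.755, H₂ 22.755, B 12.145
Sensible, products 25→55.9 °C: 211.08 kJ/s
Q = ΔH = -2687.2 kJ/s = -2687.2 kW
Heat removed = 161230 kJ/min

Q_out = 161000 kJ/min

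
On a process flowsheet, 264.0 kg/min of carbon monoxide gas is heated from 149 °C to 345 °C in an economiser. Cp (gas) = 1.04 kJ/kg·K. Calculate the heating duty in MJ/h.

Q = 3230 MJ/h

Q = ṁ·Cp·ΔT = 264.0 × 1.04 × (345 − 149) = 53814 kJ/min
Converting: 53814 / 60 s = 896.9 kW
Heating duty = 3228.8 MJ/h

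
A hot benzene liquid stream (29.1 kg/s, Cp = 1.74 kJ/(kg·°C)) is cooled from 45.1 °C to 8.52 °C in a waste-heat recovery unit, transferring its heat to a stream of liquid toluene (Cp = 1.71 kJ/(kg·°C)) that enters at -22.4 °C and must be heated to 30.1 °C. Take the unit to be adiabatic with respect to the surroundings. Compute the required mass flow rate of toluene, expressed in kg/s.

Heat released by hot stream: Q = 29.1 × 1.74 × (45.1 − 8.52) = 1852.2 kJ/s
Energy balance on cold side (adiabatic exchanger): Q = ṁ_c·Cp_c·(T_c,out − T_c,in)
ṁ_c = 1852.2 / [1.71 × (30.1 − -22.4)] = 20.631 kg/s

ṁ_c = 20.6 kg/s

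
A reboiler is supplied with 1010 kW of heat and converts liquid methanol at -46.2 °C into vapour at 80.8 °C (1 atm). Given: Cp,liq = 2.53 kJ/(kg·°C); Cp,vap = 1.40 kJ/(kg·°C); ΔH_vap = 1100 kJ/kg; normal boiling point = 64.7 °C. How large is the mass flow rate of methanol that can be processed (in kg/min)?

Δh = 2.53×(64.7−-46.2) + 1100 + 1.40×(80.8−64.7) = 1403.1 kJ/kg
Q = 1010 kW = 1010 kJ/s = 60600 kJ/min
ṁ = Q/Δh = 60600 / 1403.1 = 43.19 kg/min

ṁ = 43.2 kg/min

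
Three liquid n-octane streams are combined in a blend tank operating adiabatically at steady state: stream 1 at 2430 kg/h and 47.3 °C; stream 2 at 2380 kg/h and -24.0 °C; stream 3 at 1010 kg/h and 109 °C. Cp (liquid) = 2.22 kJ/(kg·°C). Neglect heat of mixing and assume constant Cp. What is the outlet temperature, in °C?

No heat crosses the boundary, so H_out = H_in.
Σ ṁᵢCp,ᵢTᵢ = 2430×2.22×47.3 + 2380×2.22×-24.0 + 1010×2.22×109 = 372760
Σ ṁᵢCp,ᵢ = 2430×2.22 + 2380×2.22 + 1010×2.22 = 12920
T_out = 372760 / 12920 = 28.85 °C

T_out = 28.9 °C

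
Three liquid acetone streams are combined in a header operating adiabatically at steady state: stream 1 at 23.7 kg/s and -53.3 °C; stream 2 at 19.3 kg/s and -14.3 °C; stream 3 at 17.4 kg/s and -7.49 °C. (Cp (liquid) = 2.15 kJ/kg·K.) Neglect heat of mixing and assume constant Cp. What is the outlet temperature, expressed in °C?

No heat crosses the boundary, so H_out = H_in.
T_out = Σ ṁᵢCp,ᵢTᵢ / Σ ṁᵢCp,ᵢ
      = -3589.5 / 129.86 = -27.641 °C

T_out = -27.6 °C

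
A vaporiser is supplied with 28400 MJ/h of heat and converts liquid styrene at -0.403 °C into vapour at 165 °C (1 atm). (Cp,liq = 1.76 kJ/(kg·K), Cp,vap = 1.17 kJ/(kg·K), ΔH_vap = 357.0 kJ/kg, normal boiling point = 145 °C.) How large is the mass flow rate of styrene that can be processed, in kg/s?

Δh = 1.76×(145−-0.403) + 357.0 + 1.17×(165−145) = 636.31 kJ/kg
Q = 28400 MJ/h = 7888.9 kJ/s = 7888.9 kJ/s
ṁ = Q/Δh = 7888.9 / 636.31 = 12.398 kg/s

ṁ = 12.4 kg/s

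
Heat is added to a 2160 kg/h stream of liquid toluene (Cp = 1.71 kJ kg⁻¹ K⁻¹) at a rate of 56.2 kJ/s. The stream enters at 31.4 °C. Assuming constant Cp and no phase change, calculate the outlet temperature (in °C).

Q = 56.2 kJ/s = 202320 kJ/h
ΔT = Q/(ṁ·Cp) = 202320/(2160×1.71) = 54.776 K
T_out = 31.4 + 54.776 = 86.176 °C

T_out = 86.2 °C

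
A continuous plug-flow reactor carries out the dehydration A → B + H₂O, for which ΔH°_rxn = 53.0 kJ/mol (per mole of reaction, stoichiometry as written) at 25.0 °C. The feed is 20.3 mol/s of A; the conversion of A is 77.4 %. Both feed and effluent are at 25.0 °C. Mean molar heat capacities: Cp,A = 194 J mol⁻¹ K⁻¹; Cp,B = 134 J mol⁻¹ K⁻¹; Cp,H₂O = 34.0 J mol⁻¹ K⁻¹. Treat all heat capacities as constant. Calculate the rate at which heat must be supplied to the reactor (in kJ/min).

Extent of reaction ξ = 0.774 × 20.3 = 15.712 mol/s
Reaction term: ξ·ΔH°_rxn = 15.712 × 53.0 = 832.75 kJ/s
Q = ΔH = 832.75 kJ/s = 832.75 kW
Heat supplied = 49965 kJ/min

Q_in = 50000 kJ/min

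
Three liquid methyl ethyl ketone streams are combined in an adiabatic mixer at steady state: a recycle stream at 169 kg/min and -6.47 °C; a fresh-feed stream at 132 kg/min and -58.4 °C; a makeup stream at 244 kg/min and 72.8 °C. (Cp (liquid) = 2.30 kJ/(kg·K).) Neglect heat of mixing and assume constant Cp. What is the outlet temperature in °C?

T_out = 16.4 °C

Energy balance with Q = 0: Σ ṁᵢCp,ᵢ(T_out − Tᵢ) = 0
T_out = Σ ṁᵢCp,ᵢTᵢ / Σ ṁᵢCp,ᵢ
      = 20610 / 1253.5 = 16.442 °C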